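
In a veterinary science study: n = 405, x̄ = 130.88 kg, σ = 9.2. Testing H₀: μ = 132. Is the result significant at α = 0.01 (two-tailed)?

z = (130.88 - 132)/(9.2/√405) = -2.45. Since |z| ≤ 2.576, not significant at α = 0.01.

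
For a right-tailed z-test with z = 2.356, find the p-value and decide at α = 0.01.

p = P(Z > 2.356) = 1 - Φ(2.356) ≈ 0.0092. Since p < 0.01, reject H₀ (significant) at α = 0.01.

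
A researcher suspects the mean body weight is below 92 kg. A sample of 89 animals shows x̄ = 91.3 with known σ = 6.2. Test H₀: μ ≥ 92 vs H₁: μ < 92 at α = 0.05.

z = -1.065. Critical value: -1.645. Fail to reject H₀.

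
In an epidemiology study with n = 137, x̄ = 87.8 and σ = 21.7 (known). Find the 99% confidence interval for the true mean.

CI = x̄ ± z*(σ/√n) = 87.8 ± 2.576(21.7/√137) = 87.8 ± 4.78 = (83.02, 92.58)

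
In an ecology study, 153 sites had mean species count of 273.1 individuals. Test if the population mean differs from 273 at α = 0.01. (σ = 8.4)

z = (x̄ - μ₀)/(σ/√n) = (273.1 - 273)/(8.4/√153) = 0.147. Critical value: ±2.576. Since |0.147| ≤ 2.576, Fail to reject H₀.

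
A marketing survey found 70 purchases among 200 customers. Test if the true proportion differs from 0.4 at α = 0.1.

p̂ = 0.35, p₀ = 0.4. z = (p̂ - p₀)/√(p₀(1-p₀)/n) = -1.443. Critical: ±1.645. Fail to reject H₀.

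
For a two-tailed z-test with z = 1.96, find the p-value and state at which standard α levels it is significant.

p = 2·P(Z > |1.96|) = 2·(1 - Φ(1.96)) ≈ 0.049996. Significant at α = 0.1; Significant at α = 0.05.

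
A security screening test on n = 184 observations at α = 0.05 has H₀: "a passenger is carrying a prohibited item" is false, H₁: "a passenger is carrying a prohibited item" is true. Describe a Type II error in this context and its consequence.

Type II error: failing to reject H₀ when it is false — concluding that a passenger is carrying a prohibited item is not supported when in fact it is. Consequence: letting a prohibited item through — security breach.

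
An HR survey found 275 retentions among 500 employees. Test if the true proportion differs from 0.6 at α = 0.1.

p̂ = 0.55, p₀ = 0.6. z = (p̂ - p₀)/√(p₀(1-p₀)/n) = -2.282. Critical: ±1.645. Reject H₀.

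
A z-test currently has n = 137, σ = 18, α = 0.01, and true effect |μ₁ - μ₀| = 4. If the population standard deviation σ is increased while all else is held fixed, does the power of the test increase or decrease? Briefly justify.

Power decreases: a larger σ inflates the standard error σ/√n, pulling the sampling distribution under H₁ back toward the critical value.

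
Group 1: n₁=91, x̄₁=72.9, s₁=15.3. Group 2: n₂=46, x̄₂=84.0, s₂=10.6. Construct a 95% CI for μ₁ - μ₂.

Difference = -11.1. SE = √(15.3²/91 + 10.6²/46) = 2.239. CI = (-15.49, -6.71)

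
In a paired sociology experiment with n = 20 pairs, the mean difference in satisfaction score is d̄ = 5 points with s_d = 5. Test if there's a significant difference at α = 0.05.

t = d̄/(s_d/√n) = 5/(5/√20) = 4.472. df = 19, critical t = ±2.093. Reject H₀.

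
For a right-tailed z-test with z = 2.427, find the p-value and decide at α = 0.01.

p = P(Z > 2.427) = 1 - Φ(2.427) ≈ 0.0076. Since p < 0.01, reject H₀ (significant) at α = 0.01.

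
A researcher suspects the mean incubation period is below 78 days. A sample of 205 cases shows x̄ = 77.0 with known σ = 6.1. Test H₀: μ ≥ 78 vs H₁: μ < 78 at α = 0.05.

z = -2.347. Critical value: -1.645. Reject H₀.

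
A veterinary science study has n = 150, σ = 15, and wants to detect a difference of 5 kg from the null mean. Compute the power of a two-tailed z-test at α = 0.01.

SE = σ/√n = 15/√150 = 1.225. Non-centrality λ = d/SE = 5/1.225 = 4.082. Power ≈ Φ(λ - z_{α/2}) = Φ(4.082 - 2.576) = Φ(1.506) = 0.934.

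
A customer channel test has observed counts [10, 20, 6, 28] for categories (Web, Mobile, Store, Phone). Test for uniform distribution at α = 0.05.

Expected = 16 each. χ² = Σ(O-E)²/E = 18.5. df = 3, critical value = 7.815. Reject H₀.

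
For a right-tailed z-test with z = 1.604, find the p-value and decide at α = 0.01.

p = P(Z > 1.604) = 1 - Φ(1.604) ≈ 0.0544. Since p ≥ 0.01, fail to reject H₀ (not significant) at α = 0.01.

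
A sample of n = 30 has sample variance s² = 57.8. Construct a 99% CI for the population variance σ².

df = 29. χ²_{0.005} = 52.336, χ²_{0.995} = 13.121. CI for σ² = ((n-1)s²/χ²_{α/2}, (n-1)s²/χ²_{1-α/2}) = (29·57.8/52.336, 29·57.8/13.121) = (32.03, 127.75)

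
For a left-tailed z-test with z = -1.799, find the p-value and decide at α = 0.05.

p = P(Z < -1.799) = Φ(-1.799) ≈ 0.036. Since p < 0.05, reject H₀ (significant) at α = 0.05.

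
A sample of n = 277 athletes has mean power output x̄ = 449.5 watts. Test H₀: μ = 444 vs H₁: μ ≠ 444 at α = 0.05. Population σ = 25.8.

z = (x̄ - μ₀)/(σ/√n) = (449.5 - 444)/(25.8/√277) = 3.548. Critical value: ±1.96. Since |3.548| > 1.96, Reject H₀.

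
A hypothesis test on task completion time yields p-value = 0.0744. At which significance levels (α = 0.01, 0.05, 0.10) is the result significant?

p = 0.0744. Significant at: α = 0.1.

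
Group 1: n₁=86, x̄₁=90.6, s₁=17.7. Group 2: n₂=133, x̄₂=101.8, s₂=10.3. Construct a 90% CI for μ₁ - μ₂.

Difference = -11.2. SE = √(17.7²/86 + 10.3²/133) = 2.107. CI = (-14.67, -7.73)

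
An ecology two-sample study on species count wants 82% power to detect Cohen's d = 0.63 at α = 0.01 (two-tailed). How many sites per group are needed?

z_{α/2} = 2.576, z_β = Φ⁻¹(0.82) = 0.915. For medium effect (d = 0.63): n per group = 2(z_{α/2} + z_β)²/d² = 2(2.576 + 0.915)²/0.63² = 61.4 → 62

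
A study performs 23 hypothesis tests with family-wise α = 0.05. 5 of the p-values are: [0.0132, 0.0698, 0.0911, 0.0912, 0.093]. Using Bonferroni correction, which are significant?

Bonferroni α = 0.05/23 = 0.00217. None of the given p-values are significant.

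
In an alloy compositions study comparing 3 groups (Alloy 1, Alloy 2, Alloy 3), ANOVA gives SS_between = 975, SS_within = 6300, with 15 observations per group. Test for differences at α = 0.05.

df_between = 2, df_within = 42. F = MS_between/MS_within = 487.5/150.0 = 3.25. F_crit ≈ 3.22. Reject H₀. At least one mean differs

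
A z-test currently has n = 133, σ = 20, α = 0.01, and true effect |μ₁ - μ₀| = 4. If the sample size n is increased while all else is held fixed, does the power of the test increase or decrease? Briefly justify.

Power increases: a larger n shrinks the standard error σ/√n, moving the sampling distribution under H₁ further from the critical value.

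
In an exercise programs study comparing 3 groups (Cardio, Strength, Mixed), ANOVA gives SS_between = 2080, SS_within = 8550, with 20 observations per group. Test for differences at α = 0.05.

df_between = 2, df_within = 57. F = MS_between/MS_within = 1040.0/150.0 = 6.933. F_crit ≈ 3.159. Reject H₀. At least one mean differs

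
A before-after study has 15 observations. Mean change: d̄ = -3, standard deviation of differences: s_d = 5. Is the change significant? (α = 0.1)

t = d̄/(s_d/√n) = -3/(5/√15) = -2.324. df = 14, critical t = ±1.761. Reject H₀.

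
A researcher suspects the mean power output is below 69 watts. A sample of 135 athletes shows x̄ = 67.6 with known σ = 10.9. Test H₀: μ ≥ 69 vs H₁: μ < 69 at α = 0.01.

z = -1.492. Critical value: -2.33. Fail to reject H₀.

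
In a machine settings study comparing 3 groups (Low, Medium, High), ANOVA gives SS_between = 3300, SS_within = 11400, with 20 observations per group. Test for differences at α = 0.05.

df_between = 2, df_within = 57. F = MS_between/MS_within = 1650.0/200.0 = 8.25. F_crit ≈ 3.159. Reject H₀. At least one mean differs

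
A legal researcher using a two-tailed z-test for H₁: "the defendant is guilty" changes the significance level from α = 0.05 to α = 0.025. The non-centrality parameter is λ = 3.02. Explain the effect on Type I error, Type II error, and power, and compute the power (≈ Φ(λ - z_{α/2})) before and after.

Decreasing α from 0.05 to 0.025:
• Type I error rate decreases (α is the Type I rate by definition).
• Critical value moves from z_{α/2} = 1.96 to 2.241, so power = Φ(λ - z_{α/2}) goes from Φ(3.02 - 1.96) = 0.855 to Φ(3.02 - 2.241) = 0.782.
• Type II error rate β = 1 - power therefore increases (0.145 → 0.218).
Appropriate when false positives are costly — here, convicting an innocent person.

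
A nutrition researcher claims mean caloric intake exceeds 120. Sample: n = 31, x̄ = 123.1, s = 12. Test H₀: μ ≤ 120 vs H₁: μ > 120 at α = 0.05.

t = (123.1 - 120)/(12/√31) = 1.438, df = 30. Critical t = 1.697. Fail to reject H₀.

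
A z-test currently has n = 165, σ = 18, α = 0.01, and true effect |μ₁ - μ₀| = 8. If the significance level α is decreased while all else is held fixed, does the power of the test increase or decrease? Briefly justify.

Power decreases: a smaller α raises the critical value, so less of the H₁ sampling distribution falls in the rejection region.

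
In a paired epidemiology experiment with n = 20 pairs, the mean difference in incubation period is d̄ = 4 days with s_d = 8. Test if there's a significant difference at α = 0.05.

t = d̄/(s_d/√n) = 4/(8/√20) = 2.236. df = 19, critical t = ±2.093. Reject H₀.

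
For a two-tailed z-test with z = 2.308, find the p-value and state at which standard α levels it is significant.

p = 2·P(Z > |2.308|) = 2·(1 - Φ(2.308)) ≈ 0.021. Significant at α = 0.1; Significant at α = 0.05.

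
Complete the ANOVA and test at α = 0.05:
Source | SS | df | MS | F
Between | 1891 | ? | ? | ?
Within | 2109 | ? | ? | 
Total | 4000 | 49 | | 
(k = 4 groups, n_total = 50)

df_between = 3, df_within = 46. MS_between = 630.33, MS_within = 45.85. F = 13.748, F_crit ≈ 2.807. Reject H₀.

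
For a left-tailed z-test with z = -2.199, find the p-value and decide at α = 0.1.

p = P(Z < -2.199) = Φ(-2.199) ≈ 0.0139. Since p < 0.1, reject H₀ (significant) at α = 0.1.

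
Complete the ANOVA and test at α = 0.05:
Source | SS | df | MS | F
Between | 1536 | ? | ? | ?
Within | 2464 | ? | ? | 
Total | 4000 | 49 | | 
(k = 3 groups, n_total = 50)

df_between = 2, df_within = 47. MS_between = 768.0, MS_within = 52.43. F = 14.649, F_crit ≈ 3.195. Reject H₀.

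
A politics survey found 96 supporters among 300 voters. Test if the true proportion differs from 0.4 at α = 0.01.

p̂ = 0.32, p₀ = 0.4. z = (p̂ - p₀)/√(p₀(1-p₀)/n) = -2.828. Critical: ±2.576. Reject H₀.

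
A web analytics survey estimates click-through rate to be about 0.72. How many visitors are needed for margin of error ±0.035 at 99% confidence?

n = z²p(1-p)/E² = 2.576²×0.72×0.28/0.035² = 1092.1 → n = 1093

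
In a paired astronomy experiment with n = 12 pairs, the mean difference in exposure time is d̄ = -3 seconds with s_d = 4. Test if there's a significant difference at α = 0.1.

t = d̄/(s_d/√n) = -3/(4/√12) = -2.598. df = 11, critical t = ±1.796. Reject H₀.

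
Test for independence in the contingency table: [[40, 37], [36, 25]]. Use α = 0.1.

χ² = 0.687. df = 1, critical = 2.706. Fail to reject H₀. No evidence of dependence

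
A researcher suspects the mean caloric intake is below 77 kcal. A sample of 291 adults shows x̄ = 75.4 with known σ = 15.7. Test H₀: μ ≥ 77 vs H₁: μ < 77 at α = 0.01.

z = -1.738. Critical value: -2.33. Fail to reject H₀.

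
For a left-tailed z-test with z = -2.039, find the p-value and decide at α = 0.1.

p = P(Z < -2.039) = Φ(-2.039) ≈ 0.0207. Since p < 0.1, reject H₀ (significant) at α = 0.1.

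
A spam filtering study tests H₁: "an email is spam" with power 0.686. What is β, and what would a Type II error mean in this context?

β = 1 - power = 1 - 0.686 = 0.314. A Type II error is failing to reject H₀ when H₀ is false (false negative) — here, failing to conclude that an email is spam when in fact it is true. Consequence: a spam email lands in the inbox.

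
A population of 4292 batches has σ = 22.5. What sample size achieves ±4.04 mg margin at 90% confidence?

Without FPC: n₀ = (1.645×22.5/4.04)² = 83.933. With FPC: n = n₀N/(n₀+N-1) = 82.3 → n = 83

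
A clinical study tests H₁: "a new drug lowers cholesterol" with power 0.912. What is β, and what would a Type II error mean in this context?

β = 1 - power = 1 - 0.912 = 0.088. A Type II error is failing to reject H₀ when H₀ is false (false negative) — here, failing to conclude that a new drug lowers cholesterol when in fact it is true. Consequence: shelving an effective drug — patients miss out on a treatment that would have helped.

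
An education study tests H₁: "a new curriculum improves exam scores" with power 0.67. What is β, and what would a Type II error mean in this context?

β = 1 - power = 1 - 0.67 = 0.33. A Type II error is failing to reject H₀ when H₀ is false (false negative) — here, failing to conclude that a new curriculum improves exam scores when in fact it is true. Consequence: keeping the old curriculum when the new one would have helped students.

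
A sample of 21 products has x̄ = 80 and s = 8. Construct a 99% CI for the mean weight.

CI = x̄ ± t*(s/√n) = 80 ± 2.845(8/√21) = (75.03, 84.97)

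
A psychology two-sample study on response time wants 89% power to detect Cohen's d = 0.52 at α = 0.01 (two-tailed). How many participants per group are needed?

z_{α/2} = 2.576, z_β = Φ⁻¹(0.89) = 1.227. For medium effect (d = 0.52): n per group = 2(z_{α/2} + z_β)²/d² = 2(2.576 + 1.227)²/0.52² = 107.0 → 107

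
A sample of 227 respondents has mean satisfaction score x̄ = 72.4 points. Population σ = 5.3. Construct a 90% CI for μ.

CI = x̄ ± z*(σ/√n) = 72.4 ± 1.645(5.3/√227) = 72.4 ± 0.58 = (71.82, 72.98)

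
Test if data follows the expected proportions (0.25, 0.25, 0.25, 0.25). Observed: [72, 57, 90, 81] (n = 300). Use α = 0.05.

Expected: [75.0, 75.0, 75.0, 75.0]. χ² = 7.92. df = 3, critical = 7.815. Reject H₀.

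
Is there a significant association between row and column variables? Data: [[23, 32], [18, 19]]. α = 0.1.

χ² = 0.418. df = 1, critical = 2.706. Fail to reject H₀. No evidence of dependence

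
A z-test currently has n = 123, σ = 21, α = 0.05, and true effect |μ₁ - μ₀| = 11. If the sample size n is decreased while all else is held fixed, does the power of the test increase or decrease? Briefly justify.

Power decreases: a smaller n inflates the standard error σ/√n, pulling the sampling distribution under H₁ back toward the critical value.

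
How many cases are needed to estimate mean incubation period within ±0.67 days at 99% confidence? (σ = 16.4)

n = (z*σ/E)² = (2.576×16.4/0.67)² = 3975.8 → n = 3976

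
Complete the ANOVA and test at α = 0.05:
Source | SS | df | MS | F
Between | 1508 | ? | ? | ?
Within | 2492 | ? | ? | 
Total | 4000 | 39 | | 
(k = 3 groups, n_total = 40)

df_between = 2, df_within = 37. MS_between = 754.0, MS_within = 67.35. F = 11.195, F_crit ≈ 3.252. Reject H₀.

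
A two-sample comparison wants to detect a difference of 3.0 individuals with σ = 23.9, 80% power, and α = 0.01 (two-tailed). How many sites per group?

n per group = 2(z_α/2 + z_β)²σ²/d² = 2×(2.576 + 0.84)²×23.9²/3.0² = 1481.2 → n = 1482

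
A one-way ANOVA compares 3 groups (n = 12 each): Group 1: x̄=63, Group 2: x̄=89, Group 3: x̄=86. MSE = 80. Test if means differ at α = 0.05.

Grand mean = 79.33. SS_between = 4856.0, MS_between = 2428.0. F = 30.35, F_crit ≈ 3.285. Reject H₀.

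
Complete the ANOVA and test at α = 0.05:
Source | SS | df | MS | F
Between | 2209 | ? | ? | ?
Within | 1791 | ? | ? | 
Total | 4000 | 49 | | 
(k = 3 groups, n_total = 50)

df_between = 2, df_within = 47. MS_between = 1104.5, MS_within = 38.11. F = 28.985, F_crit ≈ 3.195. Reject H₀.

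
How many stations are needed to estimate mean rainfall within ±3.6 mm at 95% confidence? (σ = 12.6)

n = (z*σ/E)² = (1.96×12.6/3.6)² = 47.1 → n = 48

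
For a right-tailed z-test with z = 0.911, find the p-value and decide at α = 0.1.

p = P(Z > 0.911) = 1 - Φ(0.911) ≈ 0.1811. Since p ≥ 0.1, fail to reject H₀ (not significant) at α = 0.1.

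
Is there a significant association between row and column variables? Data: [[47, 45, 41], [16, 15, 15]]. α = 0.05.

χ² = 0.053. df = 2, critical = 5.991. Fail to reject H₀. No evidence of dependence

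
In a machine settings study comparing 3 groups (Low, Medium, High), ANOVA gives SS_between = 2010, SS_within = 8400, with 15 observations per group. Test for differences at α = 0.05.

df_between = 2, df_within = 42. F = MS_between/MS_within = 1005.0/200.0 = 5.025. F_crit ≈ 3.22. Reject H₀. At least one mean differs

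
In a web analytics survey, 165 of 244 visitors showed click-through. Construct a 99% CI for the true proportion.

p̂ = 0.676. CI = p̂ ± z*√(p̂(1-p̂)/n) = (0.599, 0.753)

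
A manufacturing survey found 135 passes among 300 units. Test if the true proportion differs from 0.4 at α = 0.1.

p̂ = 0.45, p₀ = 0.4. z = (p̂ - p₀)/√(p₀(1-p₀)/n) = 1.768. Critical: ±1.645. Reject H₀.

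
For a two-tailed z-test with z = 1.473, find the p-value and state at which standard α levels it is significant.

p = 2·P(Z > |1.473|) = 2·(1 - Φ(1.473)) ≈ 0.1408. Not significant at any standard level.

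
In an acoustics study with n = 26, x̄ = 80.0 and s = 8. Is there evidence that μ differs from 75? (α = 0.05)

t = (x̄ - μ₀)/(s/√n) = (80.0 - 75)/(8/√26) = 3.187. df = 25, critical t = ±2.06. Reject H₀.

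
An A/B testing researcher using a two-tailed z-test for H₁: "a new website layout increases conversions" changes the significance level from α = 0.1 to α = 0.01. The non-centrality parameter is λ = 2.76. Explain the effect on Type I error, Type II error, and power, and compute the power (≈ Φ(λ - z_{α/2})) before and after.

Decreasing α from 0.1 to 0.01:
• Type I error rate decreases (α is the Type I rate by definition).
• Critical value moves from z_{α/2} = 1.645 to 2.576, so power = Φ(λ - z_{α/2}) goes from Φ(2.76 - 1.645) = 0.868 to Φ(2.76 - 2.576) = 0.573.
• Type II error rate β = 1 - power therefore increases (0.132 → 0.427).
Appropriate when false positives are costly — here, rolling out a layout that doesn't actually help — wasted engineering effort.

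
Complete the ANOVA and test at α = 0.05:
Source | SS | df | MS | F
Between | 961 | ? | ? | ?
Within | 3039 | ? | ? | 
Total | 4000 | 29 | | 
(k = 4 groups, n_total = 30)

df_between = 3, df_within = 26. MS_between = 320.33, MS_within = 116.88. F = 2.741, F_crit ≈ 2.975. Fail to reject H₀.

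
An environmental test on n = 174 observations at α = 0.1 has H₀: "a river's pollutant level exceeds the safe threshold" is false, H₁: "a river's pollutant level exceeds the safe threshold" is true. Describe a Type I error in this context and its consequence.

Type I error: rejecting H₀ when it is true — concluding that a river's pollutant level exceeds the safe threshold when in fact it is not. Consequence: shutting down a compliant factory unnecessarily.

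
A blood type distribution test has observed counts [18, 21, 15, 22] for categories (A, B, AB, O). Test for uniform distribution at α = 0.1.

Expected = 19 each. χ² = Σ(O-E)²/E = 1.579. df = 3, critical value = 6.251. Fail to reject H₀.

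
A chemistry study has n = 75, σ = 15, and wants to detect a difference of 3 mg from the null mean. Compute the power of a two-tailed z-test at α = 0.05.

SE = σ/√n = 15/√75 = 1.732. Non-centrality λ = d/SE = 3/1.732 = 1.732. Power ≈ Φ(λ - z_{α/2}) = Φ(1.732 - 1.96) = Φ(-0.228) = 0.41.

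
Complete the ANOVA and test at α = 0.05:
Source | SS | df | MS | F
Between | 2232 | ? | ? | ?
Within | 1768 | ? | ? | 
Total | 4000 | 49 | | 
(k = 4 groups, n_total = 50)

df_between = 3, df_within = 46. MS_between = 744.0, MS_within = 38.43. F = 19.357, F_crit ≈ 2.807. Reject H₀.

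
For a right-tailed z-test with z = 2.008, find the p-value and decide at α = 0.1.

p = P(Z > 2.008) = 1 - Φ(2.008) ≈ 0.0223. Since p < 0.1, reject H₀ (significant) at α = 0.1.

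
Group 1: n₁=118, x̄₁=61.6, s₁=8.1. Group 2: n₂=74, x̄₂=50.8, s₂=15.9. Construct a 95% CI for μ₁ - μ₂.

Difference = 10.8. SE = √(8.1²/118 + 15.9²/74) = 1.993. CI = (6.89, 14.71)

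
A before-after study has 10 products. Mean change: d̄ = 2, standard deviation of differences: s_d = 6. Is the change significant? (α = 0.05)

t = d̄/(s_d/√n) = 2/(6/√10) = 1.054. df = 9, critical t = ±2.262. Fail to reject H₀.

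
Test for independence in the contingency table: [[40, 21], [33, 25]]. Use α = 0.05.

χ² = 0.944. df = 1, critical = 3.841. Fail to reject H₀. No evidence of dependence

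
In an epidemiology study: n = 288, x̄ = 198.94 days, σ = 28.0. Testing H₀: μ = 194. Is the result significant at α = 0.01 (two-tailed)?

z = (198.94 - 194)/(28.0/√288) = 2.994. Since |z| > 2.576, significant at α = 0.01.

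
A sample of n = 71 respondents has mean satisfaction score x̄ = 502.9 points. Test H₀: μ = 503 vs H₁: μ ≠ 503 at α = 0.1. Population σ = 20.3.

z = (x̄ - μ₀)/(σ/√n) = (502.9 - 503)/(20.3/√71) = -0.042. Critical value: ±1.645. Since |-0.042| ≤ 1.645, Fail to reject H₀.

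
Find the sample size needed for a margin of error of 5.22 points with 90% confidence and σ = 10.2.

n = (z*σ/E)² = (1.645×10.2/5.22)² = 10.3 → n = 11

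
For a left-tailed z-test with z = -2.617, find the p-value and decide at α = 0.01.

p = P(Z < -2.617) = Φ(-2.617) ≈ 0.0044. Since p < 0.01, reject H₀ (significant) at α = 0.01.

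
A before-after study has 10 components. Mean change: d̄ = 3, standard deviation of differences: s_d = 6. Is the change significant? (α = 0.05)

t = d̄/(s_d/√n) = 3/(6/√10) = 1.581. df = 9, critical t = ±2.262. Fail to reject H₀.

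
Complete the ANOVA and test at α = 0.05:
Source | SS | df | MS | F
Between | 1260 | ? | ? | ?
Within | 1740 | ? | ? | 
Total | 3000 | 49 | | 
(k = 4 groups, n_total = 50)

df_between = 3, df_within = 46. MS_between = 420.0, MS_within = 37.83. F = 11.103, F_crit ≈ 2.807. Reject H₀.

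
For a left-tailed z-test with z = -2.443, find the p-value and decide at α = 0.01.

p = P(Z < -2.443) = Φ(-2.443) ≈ 0.0073. Since p < 0.01, reject H₀ (significant) at α = 0.01.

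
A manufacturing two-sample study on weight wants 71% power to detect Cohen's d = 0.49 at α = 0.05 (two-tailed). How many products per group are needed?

z_{α/2} = 1.96, z_β = Φ⁻¹(0.71) = 0.553. For small effect (d = 0.49): n per group = 2(z_{α/2} + z_β)²/d² = 2(1.96 + 0.553)²/0.49² = 52.6 → 53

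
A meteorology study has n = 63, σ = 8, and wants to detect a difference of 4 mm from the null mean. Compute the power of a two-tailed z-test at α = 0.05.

SE = σ/√n = 8/√63 = 1.008. Non-centrality λ = d/SE = 4/1.008 = 3.969. Power ≈ Φ(λ - z_{α/2}) = Φ(3.969 - 1.96) = Φ(2.009) = 0.978.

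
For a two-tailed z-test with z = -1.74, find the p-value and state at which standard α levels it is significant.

p = 2·P(Z > |-1.74|) = 2·(1 - Φ(1.74)) ≈ 0.0819. Significant at α = 0.1.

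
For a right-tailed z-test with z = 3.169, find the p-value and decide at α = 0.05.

p = P(Z > 3.169) = 1 - Φ(3.169) ≈ 0.0008. Since p < 0.05, reject H₀ (significant) at α = 0.05.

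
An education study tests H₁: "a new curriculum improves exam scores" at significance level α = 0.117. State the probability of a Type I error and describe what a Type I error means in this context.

P(Type I error) = α = 0.117. A Type I error is rejecting H₀ when H₀ is actually true (false positive) — here, concluding that a new curriculum improves exam scores when in fact this is not the case. Consequence: adopting a curriculum that gives no real benefit — disruption for nothing.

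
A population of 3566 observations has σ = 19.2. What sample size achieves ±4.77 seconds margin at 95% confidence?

Without FPC: n₀ = (1.96×19.2/4.77)² = 62.241. With FPC: n = n₀N/(n₀+N-1) = 61.2 → n = 62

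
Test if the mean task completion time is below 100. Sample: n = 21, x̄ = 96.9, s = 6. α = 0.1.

t = (96.9 - 100)/(6/√21) = -2.368, df = 20. Critical t = -1.325. Reject H₀.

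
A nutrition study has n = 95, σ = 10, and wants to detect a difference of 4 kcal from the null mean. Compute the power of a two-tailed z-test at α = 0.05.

SE = σ/√n = 10/√95 = 1.026. Non-centrality λ = d/SE = 4/1.026 = 3.899. Power ≈ Φ(λ - z_{α/2}) = Φ(3.899 - 1.96) = Φ(1.939) = 0.974.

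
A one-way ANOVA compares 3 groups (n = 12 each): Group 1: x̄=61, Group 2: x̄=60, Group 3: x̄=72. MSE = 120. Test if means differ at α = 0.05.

Grand mean = 64.33. SS_between = 1064.0, MS_between = 532.0. F = 4.433, F_crit ≈ 3.285. Reject H₀.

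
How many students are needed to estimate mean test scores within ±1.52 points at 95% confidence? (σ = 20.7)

n = (z*σ/E)² = (1.96×20.7/1.52)² = 712.5 → n = 713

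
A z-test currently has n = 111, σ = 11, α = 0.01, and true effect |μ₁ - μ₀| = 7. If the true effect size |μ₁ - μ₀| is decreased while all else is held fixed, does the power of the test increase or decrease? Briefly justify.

Power decreases: a smaller true effect decreases the non-centrality λ = |μ₁ - μ₀|/(σ/√n).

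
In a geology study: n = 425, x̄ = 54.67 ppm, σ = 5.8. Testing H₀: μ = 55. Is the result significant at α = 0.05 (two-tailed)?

z = (54.67 - 55)/(5.8/√425) = -1.173. Since |z| ≤ 1.96, not significant at α = 0.05.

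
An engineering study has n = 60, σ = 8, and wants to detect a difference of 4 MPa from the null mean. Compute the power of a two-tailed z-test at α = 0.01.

SE = σ/√n = 8/√60 = 1.033. Non-centrality λ = d/SE = 4/1.033 = 3.873. Power ≈ Φ(λ - z_{α/2}) = Φ(3.873 - 2.576) = Φ(1.297) = 0.903.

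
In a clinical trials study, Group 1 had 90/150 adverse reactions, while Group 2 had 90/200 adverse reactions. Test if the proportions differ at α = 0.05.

p̂₁ = 0.6, p̂₂ = 0.45, pooled p̂ = 0.514. z = 2.779. Critical: ±1.96. Reject H₀.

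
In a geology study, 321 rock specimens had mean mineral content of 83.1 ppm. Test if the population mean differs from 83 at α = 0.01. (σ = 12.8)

z = (x̄ - μ₀)/(σ/√n) = (83.1 - 83)/(12.8/√321) = 0.14. Critical value: ±2.576. Since |0.14| ≤ 2.576, Fail to reject H₀.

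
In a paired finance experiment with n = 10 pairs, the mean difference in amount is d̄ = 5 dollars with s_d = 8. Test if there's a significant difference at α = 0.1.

t = d̄/(s_d/√n) = 5/(8/√10) = 1.976. df = 9, critical t = ±1.833. Reject H₀.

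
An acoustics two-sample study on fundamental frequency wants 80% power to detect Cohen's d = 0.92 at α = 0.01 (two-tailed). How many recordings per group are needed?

z_{α/2} = 2.576, z_β = Φ⁻¹(0.8) = 0.842. For large effect (d = 0.92): n per group = 2(z_{α/2} + z_β)²/d² = 2(2.576 + 0.842)²/0.92² = 27.6 → 28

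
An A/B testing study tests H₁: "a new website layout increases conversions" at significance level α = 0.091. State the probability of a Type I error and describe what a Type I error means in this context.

P(Type I error) = α = 0.091. A Type I error is rejecting H₀ when H₀ is actually true (false positive) — here, concluding that a new website layout increases conversions when in fact this is not the case. Consequence: rolling out a layout that doesn't actually help — wasted engineering effort.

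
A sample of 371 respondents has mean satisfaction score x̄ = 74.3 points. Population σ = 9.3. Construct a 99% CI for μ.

CI = x̄ ± z*(σ/√n) = 74.3 ± 2.576(9.3/√371) = 74.3 ± 1.24 = (73.06, 75.54)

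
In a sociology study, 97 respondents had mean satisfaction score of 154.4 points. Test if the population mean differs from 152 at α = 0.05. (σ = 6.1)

z = (x̄ - μ₀)/(σ/√n) = (154.4 - 152)/(6.1/√97) = 3.875. Critical value: ±1.96. Since |3.875| > 1.96, Reject H₀.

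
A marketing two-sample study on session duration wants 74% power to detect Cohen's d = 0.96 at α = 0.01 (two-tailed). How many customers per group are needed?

z_{α/2} = 2.576, z_β = Φ⁻¹(0.74) = 0.643. For large effect (d = 0.96): n per group = 2(z_{α/2} + z_β)²/d² = 2(2.576 + 0.643)²/0.96² = 22.5 → 23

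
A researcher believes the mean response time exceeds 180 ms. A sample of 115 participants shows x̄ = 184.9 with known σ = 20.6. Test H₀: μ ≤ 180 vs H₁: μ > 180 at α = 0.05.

z = 2.551. Critical value: 1.645. Reject H₀.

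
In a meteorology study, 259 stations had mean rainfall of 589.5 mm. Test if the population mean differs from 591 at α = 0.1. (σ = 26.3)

z = (x̄ - μ₀)/(σ/√n) = (589.5 - 591)/(26.3/√259) = -0.918. Critical value: ±1.645. Since |-0.918| ≤ 1.645, Fail to reject H₀.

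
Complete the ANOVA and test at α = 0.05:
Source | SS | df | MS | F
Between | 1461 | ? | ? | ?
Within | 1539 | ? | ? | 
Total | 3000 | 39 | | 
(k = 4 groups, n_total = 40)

df_between = 3, df_within = 36. MS_between = 487.0, MS_within = 42.75. F = 11.392, F_crit ≈ 2.866. Reject H₀.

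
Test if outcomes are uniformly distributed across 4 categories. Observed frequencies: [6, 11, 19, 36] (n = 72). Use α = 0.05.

Expected = 18 each. χ² = Σ(O-E)²/E = 28.778. df = 3, critical value = 7.815. Reject H₀.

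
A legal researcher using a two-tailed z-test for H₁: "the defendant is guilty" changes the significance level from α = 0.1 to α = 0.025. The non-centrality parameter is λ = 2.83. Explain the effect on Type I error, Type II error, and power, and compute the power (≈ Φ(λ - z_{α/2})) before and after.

Decreasing α from 0.1 to 0.025:
• Type I error rate decreases (α is the Type I rate by definition).
• Critical value moves from z_{α/2} = 1.645 to 2.241, so power = Φ(λ - z_{α/2}) goes from Φ(2.83 - 1.645) = 0.882 to Φ(2.83 - 2.241) = 0.722.
• Type II error rate β = 1 - power therefore increases (0.118 → 0.278).
Appropriate when false positives are costly — here, convicting an innocent person.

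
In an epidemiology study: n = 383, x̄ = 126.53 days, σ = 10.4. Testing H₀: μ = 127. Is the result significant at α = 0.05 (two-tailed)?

z = (126.53 - 127)/(10.4/√383) = -0.884. Since |z| ≤ 1.96, not significant at α = 0.05.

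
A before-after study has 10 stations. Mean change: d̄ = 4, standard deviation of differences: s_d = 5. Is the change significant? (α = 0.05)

t = d̄/(s_d/√n) = 4/(5/√10) = 2.53. df = 9, critical t = ±2.262. Reject H₀.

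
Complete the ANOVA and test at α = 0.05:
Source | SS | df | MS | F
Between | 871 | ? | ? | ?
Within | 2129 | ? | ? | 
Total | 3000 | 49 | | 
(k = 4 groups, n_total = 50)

df_between = 3, df_within = 46. MS_between = 290.33, MS_within = 46.28. F = 6.273, F_crit ≈ 2.807. Reject H₀.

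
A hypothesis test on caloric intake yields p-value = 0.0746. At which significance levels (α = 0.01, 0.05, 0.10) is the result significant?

p = 0.0746. Significant at: α = 0.1.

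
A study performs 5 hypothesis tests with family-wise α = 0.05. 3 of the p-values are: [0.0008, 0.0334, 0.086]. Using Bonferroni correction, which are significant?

Bonferroni α = 0.05/5 = 0.01. Significant p-values: [0.0008]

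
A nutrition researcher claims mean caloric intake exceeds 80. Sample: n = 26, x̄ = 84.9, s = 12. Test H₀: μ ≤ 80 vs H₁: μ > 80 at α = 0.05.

t = (84.9 - 80)/(12/√26) = 2.082, df = 25. Critical t = 1.708. Reject H₀.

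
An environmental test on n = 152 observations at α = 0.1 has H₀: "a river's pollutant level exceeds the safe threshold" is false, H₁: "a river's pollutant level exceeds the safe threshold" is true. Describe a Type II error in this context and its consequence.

Type II error: failing to reject H₀ when it is false — concluding that a river's pollutant level exceeds the safe threshold is not supported when in fact it is. Consequence: allowing unsafe pollution to continue.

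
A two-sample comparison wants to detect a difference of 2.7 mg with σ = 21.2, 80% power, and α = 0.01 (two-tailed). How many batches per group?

n per group = 2(z_α/2 + z_β)²σ²/d² = 2×(2.576 + 0.84)²×21.2²/2.7² = 1438.8 → n = 1439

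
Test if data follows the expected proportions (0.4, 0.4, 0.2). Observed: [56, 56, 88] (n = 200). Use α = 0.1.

Expected: [80.0, 80.0, 40.0]. χ² = 72.0. df = 2, critical = 4.605. Reject H₀.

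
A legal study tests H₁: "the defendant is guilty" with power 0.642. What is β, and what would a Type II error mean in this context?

β = 1 - power = 1 - 0.642 = 0.358. A Type II error is failing to reject H₀ when H₀ is false (false negative) — here, failing to conclude that the defendant is guilty when in fact it is true. Consequence: acquitting a guilty person.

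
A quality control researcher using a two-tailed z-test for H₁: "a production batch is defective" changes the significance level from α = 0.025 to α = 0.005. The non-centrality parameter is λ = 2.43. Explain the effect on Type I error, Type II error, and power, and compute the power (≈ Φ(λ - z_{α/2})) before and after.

Decreasing α from 0.025 to 0.005:
• Type I error rate decreases (α is the Type I rate by definition).
• Critical value moves from z_{α/2} = 2.241 to 2.807, so power = Φ(λ - z_{α/2}) goes from Φ(2.43 - 2.241) = 0.575 to Φ(2.43 - 2.807) = 0.353.
• Type II error rate β = 1 - power therefore increases (0.425 → 0.647).
Appropriate when false positives are costly — here, scrapping a good batch — wasted material and cost for no reason.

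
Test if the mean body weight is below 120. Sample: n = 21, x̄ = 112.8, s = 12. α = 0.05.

t = (112.8 - 120)/(12/√21) = -2.75, df = 20. Critical t = -1.725. Reject H₀.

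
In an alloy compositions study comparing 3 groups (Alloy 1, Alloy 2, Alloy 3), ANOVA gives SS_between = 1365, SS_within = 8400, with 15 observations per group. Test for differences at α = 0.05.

df_between = 2, df_within = 42. F = MS_between/MS_within = 682.5/200.0 = 3.413. F_crit ≈ 3.22. Reject H₀. At least one mean differs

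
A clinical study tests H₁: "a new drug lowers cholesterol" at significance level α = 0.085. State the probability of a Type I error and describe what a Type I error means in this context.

P(Type I error) = α = 0.085. A Type I error is rejecting H₀ when H₀ is actually true (false positive) — here, concluding that a new drug lowers cholesterol when in fact this is not the case. Consequence: approving an ineffective drug — patients take a useless medication and may skip effective alternatives.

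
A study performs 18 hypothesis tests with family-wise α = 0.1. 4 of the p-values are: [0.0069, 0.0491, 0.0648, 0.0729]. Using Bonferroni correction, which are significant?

Bonferroni α = 0.1/18 = 0.00556. None of the given p-values are significant.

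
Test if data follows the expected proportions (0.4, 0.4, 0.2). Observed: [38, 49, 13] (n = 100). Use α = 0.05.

Expected: [40.0, 40.0, 20.0]. χ² = 4.575. df = 2, critical = 5.991. Fail to reject H₀.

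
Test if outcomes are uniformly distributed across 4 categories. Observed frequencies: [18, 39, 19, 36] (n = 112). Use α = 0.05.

Expected = 28 each. χ² = Σ(O-E)²/E = 13.071. df = 3, critical value = 7.815. Reject H₀.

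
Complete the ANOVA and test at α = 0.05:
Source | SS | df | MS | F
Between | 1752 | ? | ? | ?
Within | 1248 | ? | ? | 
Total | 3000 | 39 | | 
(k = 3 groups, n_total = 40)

df_between = 2, df_within = 37. MS_between = 876.0, MS_within = 33.73. F = 25.971, F_crit ≈ 3.252. Reject H₀.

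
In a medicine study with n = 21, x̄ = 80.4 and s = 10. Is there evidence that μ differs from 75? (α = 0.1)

t = (x̄ - μ₀)/(s/√n) = (80.4 - 75)/(10/√21) = 2.475. df = 20, critical t = ±1.725. Reject H₀.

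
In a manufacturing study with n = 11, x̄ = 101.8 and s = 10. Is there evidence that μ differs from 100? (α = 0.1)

t = (x̄ - μ₀)/(s/√n) = (101.8 - 100)/(10/√11) = 0.597. df = 10, critical t = ±1.812. Fail to reject H₀.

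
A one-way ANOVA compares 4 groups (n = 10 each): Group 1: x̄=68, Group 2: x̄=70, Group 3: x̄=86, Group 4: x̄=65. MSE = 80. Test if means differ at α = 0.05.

Grand mean = 72.25. SS_between = 2647.5, MS_between = 882.5. F = 11.031, F_crit ≈ 2.866. Reject H₀.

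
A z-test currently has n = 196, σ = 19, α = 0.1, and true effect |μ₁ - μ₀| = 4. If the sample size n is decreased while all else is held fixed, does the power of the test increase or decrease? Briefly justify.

Power decreases: a smaller n inflates the standard error σ/√n, pulling the sampling distribution under H₁ back toward the critical value.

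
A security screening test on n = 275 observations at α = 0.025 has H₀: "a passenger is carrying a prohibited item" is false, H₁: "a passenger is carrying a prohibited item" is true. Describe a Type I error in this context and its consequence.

Type I error: rejecting H₀ when it is true — concluding that a passenger is carrying a prohibited item when in fact it is not. Consequence: detaining an innocent passenger — delay and inconvenience.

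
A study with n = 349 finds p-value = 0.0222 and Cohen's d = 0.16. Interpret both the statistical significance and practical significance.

Statistically significant (p = 0.0222 < 0.05). Cohen's d = 0.16 indicates a very small effect size. Both statistical and practical significance should be considered.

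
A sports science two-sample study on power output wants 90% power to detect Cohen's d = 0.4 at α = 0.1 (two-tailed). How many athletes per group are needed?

z_{α/2} = 1.645, z_β = Φ⁻¹(0.9) = 1.282. For small effect (d = 0.4): n per group = 2(z_{α/2} + z_β)²/d² = 2(1.645 + 1.282)²/0.4² = 107.1 → 108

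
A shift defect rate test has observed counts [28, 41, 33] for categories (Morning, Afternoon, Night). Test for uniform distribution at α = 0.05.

Expected = 34 each. χ² = Σ(O-E)²/E = 2.529. df = 2, critical value = 5.991. Fail to reject H₀.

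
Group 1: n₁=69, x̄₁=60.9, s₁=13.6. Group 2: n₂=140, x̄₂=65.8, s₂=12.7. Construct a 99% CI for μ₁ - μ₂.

Difference = -4.9. SE = √(13.6²/69 + 12.7²/140) = 1.958. CI = (-9.94, 0.14)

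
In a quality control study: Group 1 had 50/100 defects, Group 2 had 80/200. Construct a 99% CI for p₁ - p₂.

p̂₁ = 0.5, p̂₂ = 0.4. Difference = 0.1. CI = (-0.057, 0.257)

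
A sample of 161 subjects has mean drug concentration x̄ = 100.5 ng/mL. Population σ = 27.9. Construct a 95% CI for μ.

CI = x̄ ± z*(σ/√n) = 100.5 ± 1.96(27.9/√161) = 100.5 ± 4.31 = (96.19, 104.81)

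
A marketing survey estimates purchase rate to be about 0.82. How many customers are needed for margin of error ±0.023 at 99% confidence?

n = z²p(1-p)/E² = 2.576²×0.82×0.18/0.023² = 1851.5 → n = 1852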